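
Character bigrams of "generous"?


Word: "generous" (length 8)
Number of bigrams = 8 - 2 + 1 = 7
  Position 0: "ge"
  Position 1: "en"
  Position 2: "ne"
  Position 3: "er"
  Position 4: "ro"
  Position 5: "ou"
  Position 6: "us"
Bigrams = "ge", "en", "ne", "er", "ro", "ou", "us"


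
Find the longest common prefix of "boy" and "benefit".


Word 1: "boy"
Word 2: "benefit"
Comparing from start:
  Pos 0: 'b' == 'b'
  Pos 1: 'o' != 'e' (stop)
LCP = "b" (length 1)


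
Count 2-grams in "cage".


Word: "cage" (length 4)
Number of 2-grams = length - 2 + 1 = 4 - 2 + 1
= 3


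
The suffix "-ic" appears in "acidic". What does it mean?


Suffix: -ic
Example: acidic = acid + -ic
Meaning = relating to


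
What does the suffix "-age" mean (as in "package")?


Suffix: -age
Example: package (pack + -age)
Meaning = result / collection


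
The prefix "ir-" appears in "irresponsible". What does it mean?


Prefix: ir-
Example: irresponsible = ir- + responsible
Meaning = not


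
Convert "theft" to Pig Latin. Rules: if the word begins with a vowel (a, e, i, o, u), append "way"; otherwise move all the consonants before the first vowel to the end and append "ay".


Word: "theft"
Starts with consonant(s) → move to end, add 'ay'
Consonant cluster: "th"
Pig Latin = "eftthay"


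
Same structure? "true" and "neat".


Pattern of "true": [0, 1, 2, 3]
Pattern of "neat": [0, 1, 2, 3]
Patterns match
Same pattern = Yes


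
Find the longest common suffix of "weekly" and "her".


Word 1: "weekly"
Word 2: "her"
Comparing from end:
  Pos -1: 'y' != 'r' (stop)
LCS = "" (length 0)


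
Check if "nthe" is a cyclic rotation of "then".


Word: "then", Candidate: "nthe"
Method: check if candidate is substring of word+word
"thenthen" contains "nthe"? Yes
Is rotation = Yes


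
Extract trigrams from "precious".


Word: "precious" (length 8)
Number of trigrams = 8 - 3 + 1 = 6
  Position 0: "pre"
  Position 1: "rec"
  Position 2: "eci"
  Position 3: "cio"
  Position 4: "iou"
  Position 5: "ous"
Trigrams = "pre", "rec", "eci", "cio", "iou", "ous"


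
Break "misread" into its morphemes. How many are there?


Word: "misread"
Morphemes: mis- | read
Each morpheme carries meaning
= 2 morphemes


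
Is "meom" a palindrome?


Word: "meom"
Reversed: "moem"
Forward == Backward? meom != moem
Palindrome = No


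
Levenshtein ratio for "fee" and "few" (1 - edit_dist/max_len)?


Word 1: "fee" (length 3)
Word 2: "few" (length 3)
One optimal edit sequence:
  1. keep 'f'
  2. keep 'e'
  3. substitute 'e' -> 'w'  (+1)
Edit distance = 1
Max length = max(3, 3) = 3
Similarity = 1 - 1/3
= 0.6667


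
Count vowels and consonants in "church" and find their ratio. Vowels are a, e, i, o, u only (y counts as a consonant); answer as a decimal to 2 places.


Word: "church"
Vowels (a,e,i,o,u): 1
Consonants: 5
Ratio = 1/5
= 0.20


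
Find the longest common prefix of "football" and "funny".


Word 1: "football"
Word 2: "funny"
Comparing from start:
  Pos 0: 'f' == 'f'
  Pos 1: 'o' != 'u' (stop)
LCP = "f" (length 1)


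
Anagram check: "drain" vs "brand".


Word 1: "drain" → sorted: adinr
Word 2: "brand" → sorted: abdnr
Same letters? adinr != abdnr
Anagram = No


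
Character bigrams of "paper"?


Word: "paper" (length 5)
Number of bigrams = 5 - 2 + 1 = 4
  Position 0: "pa"
  Position 1: "ap"
  Position 2: "pe"
  Position 3: "er"
Bigrams = "pa", "ap", "pe", "er"


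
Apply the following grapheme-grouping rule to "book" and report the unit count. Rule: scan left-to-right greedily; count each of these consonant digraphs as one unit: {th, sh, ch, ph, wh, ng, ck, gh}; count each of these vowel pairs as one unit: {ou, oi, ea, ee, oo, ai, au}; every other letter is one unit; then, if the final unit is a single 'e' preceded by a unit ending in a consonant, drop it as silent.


Word: "book" (4 letters)
Left-to-right scan:
  1. 'b' (letter)
  2. 'oo' (vowel-pair)
  3. 'k' (letter)
Units from scan: 3
Sound units = 3 units


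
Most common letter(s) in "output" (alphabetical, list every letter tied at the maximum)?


Word: "output"
Letter counts:
  'o': 1
  'p': 1
  't': 2
  'u': 2
Maximum count = 2
Most frequent = 't', 'u' (2 times each)


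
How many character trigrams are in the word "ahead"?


Word: "ahead" (length 5)
Number of 3-grams = length - 3 + 1 = 5 - 3 + 1
= 3


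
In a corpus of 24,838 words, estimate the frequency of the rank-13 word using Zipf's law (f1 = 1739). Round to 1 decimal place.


Zipf's law: f(r) = f(1) / r
f(1) = 1739
f(13) = 1739 / 13
= 133.8 occurrences


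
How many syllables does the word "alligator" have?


Word: "alligator"
Syllable breakdown: al | li | ga | tor
Counting: 4 parts
= 4 syllables


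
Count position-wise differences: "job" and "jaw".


Comparing character by character (same length = 3):
  Pos 0: 'j' vs 'j' =
  Pos 1: 'o' vs 'a' !=
  Pos 2: 'b' vs 'w' !=
Hamming distance = 2


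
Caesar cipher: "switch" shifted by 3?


Word: "switch"
Shift: 3
Each letter → (letter + shift) mod 26:
  's' (18) + 3 = 21 → 'v'
  'w' (22) + 3 = 25 → 'z'
  'i' (8) + 3 = 11 → 'l'
  't' (19) + 3 = 22 → 'w'
  'c' (2) + 3 = 5 → 'f'
  'h' (7) + 3 = 10 → 'k'
Result = "vzlwfk"


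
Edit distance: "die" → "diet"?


Word 1: "die" (length 3)
Word 2: "diet" (length 4)
One optimal edit sequence (insert/delete/substitute each cost 1):
  1. keep 'd'
  2. keep 'i'
  3. keep 'e'
  4. insert 't'  (+1)
Total edit operations: 1
Edit distance = 1


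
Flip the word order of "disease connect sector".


Original: "disease connect sector"
Words (1..n): disease | connect | sector
Reversed (n..1): sector | connect | disease
Result = "sector connect disease"


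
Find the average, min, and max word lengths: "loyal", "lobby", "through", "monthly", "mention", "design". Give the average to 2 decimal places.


Lengths: "loyal"=5, "lobby"=5, "through"=7, "monthly"=7, "mention"=7, "design"=6
Sum = 37, Count = 6
Average = 37/6 = 6.17
= avg=6.17, min=5, max=7


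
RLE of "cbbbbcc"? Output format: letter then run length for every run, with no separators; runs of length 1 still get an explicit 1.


String: "cbbbbcc"
Scanning for consecutive runs:
  'c' x 1
  'b' x 4
  'c' x 2
RLE = "c1b4c2"


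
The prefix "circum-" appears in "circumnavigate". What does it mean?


Prefix: circum-
Example: circumnavigate (circum- + navigate)
Meaning = around


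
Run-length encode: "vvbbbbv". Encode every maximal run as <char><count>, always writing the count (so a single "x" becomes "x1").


String: "vvbbbbv"
Scanning for consecutive runs:
  'v' x 2
  'b' x 4
  'v' x 1
RLE = "v2b4v1"


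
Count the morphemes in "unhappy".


Word: "unhappy"
Morphemes: un- / happy
Each morpheme carries meaning
= 2 morphemes


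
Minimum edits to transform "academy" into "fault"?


Word 1: "academy" (length 7)
Word 2: "fault" (length 5)
One optimal edit sequence (insert/delete/substitute each cost 1):
  1. delete 'a'  (+1)
  2. substitute 'c' -> 'f'  (+1)
  3. keep 'a'
  4. delete 'd'  (+1)
  5. substitute 'e' -> 'u'  (+1)
  6. substitute 'm' -> 'l'  (+1)
  7. substitute 'y' -> 't'  (+1)
Total edit operations: 6
Edit distance = 6


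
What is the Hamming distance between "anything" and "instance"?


Comparing character by character (same length = 8):
  Pos 0: 'a' vs 'i' !=
  Pos 1: 'n' vs 'n' =
  Pos 2: 'y' vs 's' !=
  Pos 3: 't' vs 't' =
  Pos 4: 'h' vs 'a' !=
  Pos 5: 'i' vs 'n' !=
  Pos 6: 'n' vs 'c' !=
  Pos 7: 'g' vs 'e' !=
Hamming distance = 6


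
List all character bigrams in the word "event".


Word: "event" (length 5)
Number of bigrams = 5 - 2 + 1 = 4
  Position 0: "ev"
  Position 1: "ve"
  Position 2: "en"
  Position 3: "nt"
Bigrams = "ev", "ve", "en", "nt"


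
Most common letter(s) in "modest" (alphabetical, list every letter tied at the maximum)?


Word: "modest"
Letter counts:
  'd': 1
  'e': 1
  'm': 1
  'o': 1
  's': 1
  't': 1
Maximum count = 1
Most frequent = 'd', 'e', 'm', 'o', 's', 't' (1 time each)


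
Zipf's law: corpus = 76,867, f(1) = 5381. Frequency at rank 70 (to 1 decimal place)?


Zipf's law: f(r) = f(1) / r
f(1) = 5381
f(70) = 5381 / 70
= 76.9 occurrences


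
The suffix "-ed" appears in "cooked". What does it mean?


Suffix: -ed
As in: cooked -> cook + -ed
Meaning = past tense


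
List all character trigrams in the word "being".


Word: "being" (length 5)
Number of trigrams = 5 - 3 + 1 = 3
  Position 0: "bei"
  Position 1: "ein"
  Position 2: "ing"
Trigrams = "bei", "ein", "ing"


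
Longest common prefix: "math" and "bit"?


Word 1: "math"
Word 2: "bit"
Comparing from start:
  Pos 0: 'm' != 'b' (stop)
LCP = "" (length 0)


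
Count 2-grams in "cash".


Word: "cash" (length 4)
Number of 2-grams = length - 2 + 1 = 4 - 2 + 1
= 3


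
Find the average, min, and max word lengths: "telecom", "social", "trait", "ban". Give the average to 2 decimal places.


Lengths: "telecom"=7, "social"=6, "trait"=5, "ban"=3
Sum = 21, Count = 4
Average = 21/4 = 5.25
= avg=5.25, min=3, max=7


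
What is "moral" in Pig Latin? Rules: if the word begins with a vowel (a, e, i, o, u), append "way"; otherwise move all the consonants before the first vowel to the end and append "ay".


Word: "moral"
Starts with consonant(s) → move to end, add 'ay'
Consonant cluster: "m"
Pig Latin = "oralmay"


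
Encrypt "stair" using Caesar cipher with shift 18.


Word: "stair"
Shift: 18
Each letter → (letter + shift) mod 26:
  's' (18) + 18 = 10 → 'k'
  't' (19) + 18 = 11 → 'l'
  'a' (0) + 18 = 18 → 's'
  'i' (8) + 18 = 0 → 'a'
  'r' (17) + 18 = 9 → 'j'
Result = "klsaj"


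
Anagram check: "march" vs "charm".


Word 1: "march" → sorted: achmr
Word 2: "charm" → sorted: achmr
Same letters? achmr == achmr
Anagram = Yes


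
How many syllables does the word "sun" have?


Word: "sun"
Syllable breakdown: sun
Counting: 1 part
= 1 syllable


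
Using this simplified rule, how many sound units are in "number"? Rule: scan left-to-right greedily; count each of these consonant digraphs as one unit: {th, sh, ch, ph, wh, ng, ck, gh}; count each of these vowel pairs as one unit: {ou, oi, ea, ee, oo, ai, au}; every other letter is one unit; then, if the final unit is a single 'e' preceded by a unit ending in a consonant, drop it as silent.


Word: "number" (6 letters)
Left-to-right scan:
  (1) 'n' (letter)
  (2) 'u' (letter)
  (3) 'm' (letter)
  (4) 'b' (letter)
  (5) 'e' (letter)
  (6) 'r' (letter)
Units from scan: 6
Sound units = 6 units


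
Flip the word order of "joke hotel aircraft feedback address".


Original: "joke hotel aircraft feedback address"
Words (1..n): joke | hotel | aircraft | feedback | address
Reversed (n..1): address | feedback | aircraft | hotel | joke
Result = "address feedback aircraft hotel joke"


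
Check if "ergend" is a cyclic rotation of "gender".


Word: "gender", Candidate: "ergend"
Method: check if candidate is substring of word+word
"gendergender" contains "ergend"? Yes
Is rotation = Yes


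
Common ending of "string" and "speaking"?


Word 1: "string"
Word 2: "speaking"
Comparing from end:
  Pos -1: 'g' == 'g'
  Pos -2: 'n' == 'n'
  Pos -3: 'i' == 'i'
  Pos -4: 'r' != 'k' (stop)
LCS = "ing" (length 3)


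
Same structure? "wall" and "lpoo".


Pattern of "wall": [0, 1, 2, 2]
Pattern of "lpoo": [0, 1, 2, 2]
Patterns match
Same pattern = Yes


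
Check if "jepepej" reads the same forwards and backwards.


Word: "jepepej"
Reversed: "jepepej"
Forward == Backward? jepepej == jepepej
Palindrome = Yes


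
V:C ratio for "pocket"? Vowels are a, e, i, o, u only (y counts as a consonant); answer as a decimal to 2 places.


Word: "pocket"
Vowels (a,e,i,o,u): 2
Consonants: 4
Ratio = 2/4
= 0.50


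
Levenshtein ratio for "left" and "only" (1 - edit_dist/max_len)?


Word 1: "left" (length 4)
Word 2: "only" (length 4)
One optimal edit sequence:
  1. substitute 'l' -> 'o'  (+1)
  2. substitute 'e' -> 'n'  (+1)
  3. substitute 'f' -> 'l'  (+1)
  4. substitute 't' -> 'y'  (+1)
Edit distance = 4
Max length = max(4, 4) = 4
Similarity = 1 - 4/4
= 0.0000


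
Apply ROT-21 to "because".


Word: "because"
Shift: 21
Each letter → (letter + shift) mod 26:
  'b' (1) + 21 = 22 → 'w'
  'e' (4) + 21 = 25 → 'z'
  'c' (2) + 21 = 23 → 'x'
  'a' (0) + 21 = 21 → 'v'
  'u' (20) + 21 = 15 → 'p'
  's' (18) + 21 = 13 → 'n'
  'e' (4) + 21 = 25 → 'z'
Result = "wzxvpnz"


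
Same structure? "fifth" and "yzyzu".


Pattern of "fifth": [0, 1, 0, 2, 3]
Pattern of "yzyzu": [0, 1, 0, 1, 2]
Patterns do not match
Same pattern = No


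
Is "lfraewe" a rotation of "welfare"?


Word: "welfare", Candidate: "lfraewe"
Method: check if candidate is substring of word+word
"welfarewelfare" contains "lfraewe"? No
Is rotation = No


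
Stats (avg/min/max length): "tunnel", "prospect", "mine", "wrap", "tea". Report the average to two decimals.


Lengths: "tunnel"=6, "prospect"=8, "mine"=4, "wrap"=4, "tea"=3
Sum = 25, Count = 5
Average = 25/5 = 5.00
= avg=5.00, min=3, max=8


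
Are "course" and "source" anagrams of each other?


Word 1: "course" → sorted: ceorsu
Word 2: "source" → sorted: ceorsu
Same letters? ceorsu == ceorsu
Anagram = Yes


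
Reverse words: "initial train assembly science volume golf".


Original: "initial train assembly science volume golf"
Words (1..n): initial | train | assembly | science | volume | golf
Reversed (n..1): golf | volume | science | assembly | train | initial
Result = "golf volume science assembly train initial"


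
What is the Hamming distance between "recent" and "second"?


Comparing character by character (same length = 6):
  Pos 0: 'r' vs 's' !=
  Pos 1: 'e' vs 'e' =
  Pos 2: 'c' vs 'c' =
  Pos 3: 'e' vs 'o' !=
  Pos 4: 'n' vs 'n' =
  Pos 5: 't' vs 'd' !=
Hamming distance = 3


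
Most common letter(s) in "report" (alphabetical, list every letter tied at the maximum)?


Word: "report"
Letter counts:
  'e': 1
  'o': 1
  'p': 1
  'r': 2
  't': 1
Maximum count = 2
Most frequent = 'r' (2 times each)


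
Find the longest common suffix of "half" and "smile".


Word 1: "half"
Word 2: "smile"
Comparing from end:
  Pos -1: 'f' != 'e' (stop)
LCS = "" (length 0)


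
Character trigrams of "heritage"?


Word: "heritage" (length 8)
Number of trigrams = 8 - 3 + 1 = 6
  Position 0: "her"
  Position 1: "eri"
  Position 2: "rit"
  Position 3: "ita"
  Position 4: "tag"
  Position 5: "age"
Trigrams = "her", "eri", "rit", "ita", "tag", "age"


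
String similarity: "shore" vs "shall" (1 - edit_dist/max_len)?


Word 1: "shore" (length 5)
Word 2: "shall" (length 5)
One optimal edit sequence:
  1. keep 's'
  2. keep 'h'
  3. substitute 'o' -> 'a'  (+1)
  4. substitute 'r' -> 'l'  (+1)
  5. substitute 'e' -> 'l'  (+1)
Edit distance = 3
Max length = max(5, 5) = 5
Similarity = 1 - 3/5
= 0.4000


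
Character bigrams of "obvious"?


Word: "obvious" (length 7)
Number of bigrams = 7 - 2 + 1 = 6
  Position 0: "ob"
  Position 1: "bv"
  Position 2: "vi"
  Position 3: "io"
  Position 4: "ou"
  Position 5: "us"
Bigrams = "ob", "bv", "vi", "io", "ou", "us"


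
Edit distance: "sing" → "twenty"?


Word 1: "sing" (length 4)
Word 2: "twenty" (length 6)
One optimal edit sequence (insert/delete/substitute each cost 1):
  1. insert 't'  (+1)
  2. substitute 's' -> 'w'  (+1)
  3. substitute 'i' -> 'e'  (+1)
  4. keep 'n'
  5. insert 't'  (+1)
  6. substitute 'g' -> 'y'  (+1)
Total edit operations: 5
Edit distance = 5


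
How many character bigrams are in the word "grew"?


Word: "grew" (length 4)
Number of 2-grams = length - 2 + 1 = 4 - 2 + 1
= 3


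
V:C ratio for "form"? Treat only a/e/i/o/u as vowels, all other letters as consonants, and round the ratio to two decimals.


Word: "form"
Vowels (a,e,i,o,u): 1
Consonants: 3
Ratio = 1/3
= 0.33


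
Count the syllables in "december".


Word: "december"
Syllable breakdown: de | cem | ber
Counting: 3 parts
= 3 syllables


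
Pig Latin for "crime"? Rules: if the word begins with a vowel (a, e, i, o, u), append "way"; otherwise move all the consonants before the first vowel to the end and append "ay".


Word: "crime"
Starts with consonant(s) → move to end, add 'ay'
Consonant cluster: "cr"
Pig Latin = "imecray"


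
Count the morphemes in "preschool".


Word: "preschool"
Morphemes: pre- + school
Each morpheme carries meaning
= 2 morphemes


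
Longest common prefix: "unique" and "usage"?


Word 1: "unique"
Word 2: "usage"
Comparing from start:
  Pos 0: 'u' == 'u'
  Pos 1: 'n' != 's' (stop)
LCP = "u" (length 1)


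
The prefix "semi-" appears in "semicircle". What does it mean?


Prefix: semi-
Example: semicircle = semi- + circle
Meaning = half


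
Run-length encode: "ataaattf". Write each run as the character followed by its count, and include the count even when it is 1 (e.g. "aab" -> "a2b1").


String: "ataaattf"
Scanning for consecutive runs:
  'a' x 1
  't' x 1
  'a' x 3
  't' x 2
  'f' x 1
RLE = "a1t1a3t2f1"


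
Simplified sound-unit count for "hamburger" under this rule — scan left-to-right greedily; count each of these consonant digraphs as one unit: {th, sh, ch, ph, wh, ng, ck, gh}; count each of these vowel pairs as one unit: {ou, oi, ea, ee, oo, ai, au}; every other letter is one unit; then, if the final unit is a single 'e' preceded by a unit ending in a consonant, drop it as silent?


Word: "hamburger" (9 letters)
Left-to-right scan:
  1. 'h' (letter)
  2. 'a' (letter)
  3. 'm' (letter)
  4. 'b' (letter)
  5. 'u' (letter)
  6. 'r' (letter)
  7. 'g' (letter)
  8. 'e' (letter)
  9. 'r' (letter)
Units from scan: 9
Sound units = 9 units


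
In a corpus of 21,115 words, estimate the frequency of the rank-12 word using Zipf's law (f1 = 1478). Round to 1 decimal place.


Zipf's law: f(r) = f(1) / r
f(1) = 1478
f(12) = 1478 / 12
= 123.2 occurrences


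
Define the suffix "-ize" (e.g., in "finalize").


Suffix: -ize
As in: finalize -> final + -ize
Meaning = to make


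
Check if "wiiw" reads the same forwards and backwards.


Word: "wiiw"
Reversed: "wiiw"
Forward == Backward? wiiw == wiiw
Palindrome = Yes


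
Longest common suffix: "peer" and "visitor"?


Word 1: "peer"
Word 2: "visitor"
Comparing from end:
  Pos -1: 'r' == 'r'
  Pos -2: 'e' != 'o' (stop)
LCS = "r" (length 1)


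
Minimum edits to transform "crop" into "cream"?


Word 1: "crop" (length 4)
Word 2: "cream" (length 5)
One optimal edit sequence (insert/delete/substitute each cost 1):
  1. keep 'c'
  2. keep 'r'
  3. insert 'e'  (+1)
  4. substitute 'o' -> 'a'  (+1)
  5. substitute 'p' -> 'm'  (+1)
Total edit operations: 3
Edit distance = 3


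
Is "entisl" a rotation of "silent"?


Word: "silent", Candidate: "entisl"
Method: check if candidate is substring of word+word
"silentsilent" contains "entisl"? No
Is rotation = No


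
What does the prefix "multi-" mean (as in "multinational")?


Prefix: multi-
Example: multinational = multi- + national
Meaning = many


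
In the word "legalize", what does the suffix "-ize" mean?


Suffix: -ize
Example: legalize = legal + -ize
Meaning = to make


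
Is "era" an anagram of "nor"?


Word 1: "nor" → sorted: nor
Word 2: "era" → sorted: aer
Same letters? nor != aer
Anagram = No


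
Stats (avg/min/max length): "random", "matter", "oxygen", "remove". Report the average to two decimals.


Lengths: "random"=6, "matter"=6, "oxygen"=6, "remove"=6
Sum = 24, Count = 4
Average = 24/4 = 6.00
= avg=6.00, min=6, max=6


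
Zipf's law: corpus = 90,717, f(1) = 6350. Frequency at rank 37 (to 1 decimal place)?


Zipf's law: f(r) = f(1) / r
f(1) = 6350
f(37) = 6350 / 37
= 171.6 occurrences


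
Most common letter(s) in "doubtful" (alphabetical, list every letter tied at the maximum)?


Word: "doubtful"
Letter counts:
  'b': 1
  'd': 1
  'f': 1
  'l': 1
  'o': 1
  't': 1
  'u': 2
Maximum count = 2
Most frequent = 'u' (2 times each)


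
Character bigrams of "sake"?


Word: "sake" (length 4)
Number of bigrams = 4 - 2 + 1 = 3
  Position 0: "sa"
  Position 1: "ak"
  Position 2: "ke"
Bigrams = "sa", "ak", "ke"


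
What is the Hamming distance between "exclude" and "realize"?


Comparing character by character (same length = 7):
  Pos 0: 'e' vs 'r' !=
  Pos 1: 'x' vs 'e' !=
  Pos 2: 'c' vs 'a' !=
  Pos 3: 'l' vs 'l' =
  Pos 4: 'u' vs 'i' !=
  Pos 5: 'd' vs 'z' !=
  Pos 6: 'e' vs 'e' =
Hamming distance = 5


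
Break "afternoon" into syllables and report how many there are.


Word: "afternoon"
Syllable breakdown: af-ter-noon
Counting: 3 parts
= 3 syllables


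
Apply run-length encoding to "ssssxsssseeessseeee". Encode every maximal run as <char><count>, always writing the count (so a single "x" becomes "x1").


String: "ssssxsssseeessseeee"
Scanning for consecutive runs:
  's' x 4
  'x' x 1
  's' x 4
  'e' x 3
  's' x 3
  'e' x 4
RLE = "s4x1s4e3s3e4"


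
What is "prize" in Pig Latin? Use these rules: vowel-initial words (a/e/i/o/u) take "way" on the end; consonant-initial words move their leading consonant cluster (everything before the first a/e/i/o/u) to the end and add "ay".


Word: "prize"
Starts with consonant(s) → move to end, add 'ay'
Consonant cluster: "pr"
Pig Latin = "izepray"


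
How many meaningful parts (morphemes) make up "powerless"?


Word: "powerless"
Morphemes: power | -less
Each morpheme carries meaning
= 2 morphemes


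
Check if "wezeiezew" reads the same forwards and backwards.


Word: "wezeiezew"
Reversed: "wezeiezew"
Forward == Backward? wezeiezew == wezeiezew
Palindrome = Yes


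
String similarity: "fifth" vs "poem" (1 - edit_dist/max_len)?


Word 1: "fifth" (length 5)
Word 2: "poem" (length 4)
One optimal edit sequence:
  1. delete 'f'  (+1)
  2. substitute 'i' -> 'p'  (+1)
  3. substitute 'f' -> 'o'  (+1)
  4. substitute 't' -> 'e'  (+1)
  5. substitute 'h' -> 'm'  (+1)
Edit distance = 5
Max length = max(5, 4) = 5
Similarity = 1 - 5/5
= 0.0000


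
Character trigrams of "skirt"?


Word: "skirt" (length 5)
Number of trigrams = 5 - 3 + 1 = 3
  Position 0: "ski"
  Position 1: "kir"
  Position 2: "irt"
Trigrams = "ski", "kir", "irt"


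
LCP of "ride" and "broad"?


Word 1: "ride"
Word 2: "broad"
Comparing from start:
  Pos 0: 'r' != 'b' (stop)
LCP = "" (length 0)


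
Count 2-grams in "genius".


Word: "genius" (length 6)
Number of 2-grams = length - 2 + 1 = 6 - 2 + 1
= 5


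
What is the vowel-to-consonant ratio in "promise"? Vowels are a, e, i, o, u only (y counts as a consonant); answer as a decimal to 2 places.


Word: "promise"
Vowels (a,e,i,o,u): 3
Consonants: 4
Ratio = 3/4
= 0.75


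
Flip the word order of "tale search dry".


Original: "tale search dry"
Words (1..n): tale | search | dry
Reversed (n..1): dry | search | tale
Result = "dry search tale"


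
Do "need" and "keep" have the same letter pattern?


Pattern of "need": [0, 1, 1, 2]
Pattern of "keep": [0, 1, 1, 2]
Patterns match
Same pattern = Yes


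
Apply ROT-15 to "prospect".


Word: "prospect"
Shift: 15
Each letter → (letter + shift) mod 26:
  'p' (15) + 15 = 4 → 'e'
  'r' (17) + 15 = 6 → 'g'
  'o' (14) + 15 = 3 → 'd'
  's' (18) + 15 = 7 → 'h'
  'p' (15) + 15 = 4 → 'e'
  'e' (4) + 15 = 19 → 't'
  'c' (2) + 15 = 17 → 'r'
  't' (19) + 15 = 8 → 'i'
Result = "egdhetri"


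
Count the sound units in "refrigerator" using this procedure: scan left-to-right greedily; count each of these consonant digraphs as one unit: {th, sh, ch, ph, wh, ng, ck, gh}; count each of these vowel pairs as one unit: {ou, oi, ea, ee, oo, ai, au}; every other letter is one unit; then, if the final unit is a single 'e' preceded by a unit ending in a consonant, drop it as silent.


Word: "refrigerator" (12 letters)
Left-to-right scan:
  [1] 'r' (letter)
  [2] 'e' (letter)
  [3] 'f' (letter)
  [4] 'r' (letter)
  [5] 'i' (letter)
  [6] 'g' (letter)
  [7] 'e' (letter)
  [8] 'r' (letter)
  [9] 'a' (letter)
  [10] 't' (letter)
  [11] 'o' (letter)
  [12] 'r' (letter)
Units from scan: 12
Sound units = 12 units


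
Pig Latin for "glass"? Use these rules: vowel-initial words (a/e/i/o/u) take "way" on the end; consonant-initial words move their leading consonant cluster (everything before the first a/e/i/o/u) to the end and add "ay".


Word: "glass"
Starts with consonant(s) → move to end, add 'ay'
Consonant cluster: "gl"
Pig Latin = "assglay"


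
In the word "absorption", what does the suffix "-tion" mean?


Suffix: -tion
Example: absorption (absorb + -tion, with a spelling change)
Meaning = act or process


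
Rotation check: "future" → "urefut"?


Word: "future", Candidate: "urefut"
Method: check if candidate is substring of word+word
"futurefuture" contains "urefut"? Yes
Is rotation = Yes


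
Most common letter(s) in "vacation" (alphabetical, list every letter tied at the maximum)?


Word: "vacation"
Letter counts:
  'a': 2
  'c': 1
  'i': 1
  'n': 1
  'o': 1
  't': 1
  'v': 1
Maximum count = 2
Most frequent = 'a' (2 times each)


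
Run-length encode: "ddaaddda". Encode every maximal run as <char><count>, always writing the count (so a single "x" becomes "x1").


String: "ddaaddda"
Scanning for consecutive runs:
  'd' x 2
  'a' x 2
  'd' x 3
  'a' x 1
RLE = "d2a2d3a1"


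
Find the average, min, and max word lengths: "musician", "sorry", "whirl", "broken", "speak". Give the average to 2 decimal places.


Lengths: "musician"=8, "sorry"=5, "whirl"=5, "broken"=6, "speak"=5
Sum = 29, Count = 5
Average = 29/5 = 5.80
= avg=5.80, min=5, max=8


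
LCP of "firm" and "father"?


Word 1: "firm"
Word 2: "father"
Comparing from start:
  Pos 0: 'f' == 'f'
  Pos 1: 'i' != 'a' (stop)
LCP = "f" (length 1)


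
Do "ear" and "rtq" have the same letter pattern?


Pattern of "ear": [0, 1, 2]
Pattern of "rtq": [0, 1, 2]
Patterns match
Same pattern = Yes


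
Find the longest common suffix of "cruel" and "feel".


Word 1: "cruel"
Word 2: "feel"
Comparing from end:
  Pos -1: 'l' == 'l'
  Pos -2: 'e' == 'e'
  Pos -3: 'u' != 'e' (stop)
LCS = "el" (length 2)


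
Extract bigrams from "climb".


Word: "climb" (length 5)
Number of bigrams = 5 - 2 + 1 = 4
  Position 0: "cl"
  Position 1: "li"
  Position 2: "im"
  Position 3: "mb"
Bigrams = "cl", "li", "im", "mb"


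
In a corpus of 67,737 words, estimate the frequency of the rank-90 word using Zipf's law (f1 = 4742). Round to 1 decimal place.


Zipf's law: f(r) = f(1) / r
f(1) = 4742
f(90) = 4742 / 90
= 52.7 occurrences


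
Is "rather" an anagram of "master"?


Word 1: "master" → sorted: aemrst
Word 2: "rather" → sorted: aehrrt
Same letters? aemrst != aehrrt
Anagram = No


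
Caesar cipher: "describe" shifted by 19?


Word: "describe"
Shift: 19
Each letter → (letter + shift) mod 26:
  'd' (3) + 19 = 22 → 'w'
  'e' (4) + 19 = 23 → 'x'
  's' (18) + 19 = 11 → 'l'
  'c' (2) + 19 = 21 → 'v'
  'r' (17) + 19 = 10 → 'k'
  'i' (8) + 19 = 1 → 'b'
  'b' (1) + 19 = 20 → 'u'
  'e' (4) + 19 = 23 → 'x'
Result = "wxlvkbux"


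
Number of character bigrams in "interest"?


Word: "interest" (length 8)
Number of 2-grams = length - 2 + 1 = 8 - 2 + 1
= 7


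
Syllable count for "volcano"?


Word: "volcano"
Syllable breakdown: vol | ca | no
Counting: 3 parts
= 3 syllables


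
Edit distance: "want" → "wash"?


Word 1: "want" (length 4)
Word 2: "wash" (length 4)
One optimal edit sequence (insert/delete/substitute each cost 1):
  1. keep 'w'
  2. keep 'a'
  3. substitute 'n' -> 's'  (+1)
  4. substitute 't' -> 'h'  (+1)
Total edit operations: 2
Edit distance = 2


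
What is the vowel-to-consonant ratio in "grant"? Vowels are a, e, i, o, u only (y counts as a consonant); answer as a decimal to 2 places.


Word: "grant"
Vowels (a,e,i,o,u): 1
Consonants: 4
Ratio = 1/4
= 0.25


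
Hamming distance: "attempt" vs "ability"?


Comparing character by character (same length = 7):
  Pos 0: 'a' vs 'a' =
  Pos 1: 't' vs 'b' !=
  Pos 2: 't' vs 'i' !=
  Pos 3: 'e' vs 'l' !=
  Pos 4: 'm' vs 'i' !=
  Pos 5: 'p' vs 't' !=
  Pos 6: 't' vs 'y' !=
Hamming distance = 6


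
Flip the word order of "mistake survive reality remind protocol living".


Original: "mistake survive reality remind protocol living"
Words (1..n): mistake | survive | reality | remind | protocol | living
Reversed (n..1): living | protocol | remind | reality | survive | mistake
Result = "living protocol remind reality survive mistake"


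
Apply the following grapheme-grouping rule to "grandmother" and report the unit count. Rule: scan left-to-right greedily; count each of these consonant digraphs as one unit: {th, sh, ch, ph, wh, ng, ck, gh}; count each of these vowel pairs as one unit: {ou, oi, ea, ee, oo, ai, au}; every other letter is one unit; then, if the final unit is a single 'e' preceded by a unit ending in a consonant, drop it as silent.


Word: "grandmother" (11 letters)
Left-to-right scan:
  [1] 'g' (letter)
  [2] 'r' (letter)
  [3] 'a' (letter)
  [4] 'n' (letter)
  [5] 'd' (letter)
  [6] 'm' (letter)
  [7] 'o' (letter)
  [8] 'th' (digraph)
  [9] 'e' (letter)
  [10] 'r' (letter)
Units from scan: 10
Sound units = 10 units


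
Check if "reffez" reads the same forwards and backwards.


Word: "reffez"
Reversed: "zeffer"
Forward == Backward? reffez != zeffer
Palindrome = No


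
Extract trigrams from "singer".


Word: "singer" (length 6)
Number of trigrams = 6 - 3 + 1 = 4
  Position 0: "sin"
  Position 1: "ing"
  Position 2: "nge"
  Position 3: "ger"
Trigrams = "sin", "ing", "nge", "ger"


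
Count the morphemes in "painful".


Word: "painful"
Morphemes: pain / -ful
Each morpheme carries meaning
= 2 morphemes


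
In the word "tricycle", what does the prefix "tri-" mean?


Prefix: tri-
Example: tricycle (tri- + cycle)
Meaning = three


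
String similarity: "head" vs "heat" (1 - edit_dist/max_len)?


Word 1: "head" (length 4)
Word 2: "heat" (length 4)
One optimal edit sequence:
  1. keep 'h'
  2. keep 'e'
  3. keep 'a'
  4. substitute 'd' -> 't'  (+1)
Edit distance = 1
Max length = max(4, 4) = 4
Similarity = 1 - 1/4
= 0.7500


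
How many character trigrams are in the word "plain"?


Word: "plain" (length 5)
Number of 3-grams = length - 3 + 1 = 5 - 3 + 1
= 3


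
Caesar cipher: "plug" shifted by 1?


Word: "plug"
Shift: 1
Each letter → (letter + shift) mod 26:
  'p' (15) + 1 = 16 → 'q'
  'l' (11) + 1 = 12 → 'm'
  'u' (20) + 1 = 21 → 'v'
  'g' (6) + 1 = 7 → 'h'
Result = "qmvh"


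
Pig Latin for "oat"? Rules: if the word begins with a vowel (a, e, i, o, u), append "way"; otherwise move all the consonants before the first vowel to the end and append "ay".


Word: "oat"
Starts with vowel → add 'way'
Pig Latin = "oatway"


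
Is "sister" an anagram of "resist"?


Word 1: "resist" → sorted: eirsst
Word 2: "sister" → sorted: eirsst
Same letters? eirsst == eirsst
Anagram = Yes


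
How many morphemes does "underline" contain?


Word: "underline"
Morphemes: under- / line
Each morpheme carries meaning
= 2 morphemes


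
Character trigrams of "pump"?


Word: "pump" (length 4)
Number of trigrams = 4 - 3 + 1 = 2
  Position 0: "pum"
  Position 1: "ump"
Trigrams = "pum", "ump"


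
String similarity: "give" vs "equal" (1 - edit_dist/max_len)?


Word 1: "give" (length 4)
Word 2: "equal" (length 5)
One optimal edit sequence:
  1. insert 'e'  (+1)
  2. substitute 'g' -> 'q'  (+1)
  3. substitute 'i' -> 'u'  (+1)
  4. substitute 'v' -> 'a'  (+1)
  5. substitute 'e' -> 'l'  (+1)
Edit distance = 5
Max length = max(4, 5) = 5
Similarity = 1 - 5/5
= 0.0000


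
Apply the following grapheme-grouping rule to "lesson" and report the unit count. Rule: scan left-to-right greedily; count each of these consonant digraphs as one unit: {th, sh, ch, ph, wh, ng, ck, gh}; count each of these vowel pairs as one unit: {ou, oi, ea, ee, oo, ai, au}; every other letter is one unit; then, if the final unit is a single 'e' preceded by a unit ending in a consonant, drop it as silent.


Word: "lesson" (6 letters)
Left-to-right scan:
  1. 'l' (letter)
  2. 'e' (letter)
  3. 's' (letter)
  4. 's' (letter)
  5. 'o' (letter)
  6. 'n' (letter)
Units from scan: 6
Sound units = 6 units


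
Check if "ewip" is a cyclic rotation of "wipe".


Word: "wipe", Candidate: "ewip"
Method: check if candidate is substring of word+word
"wipewipe" contains "ewip"? Yes
Is rotation = Yes


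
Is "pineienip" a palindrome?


Word: "pineienip"
Reversed: "pineienip"
Forward == Backward? pineienip == pineienip
Palindrome = Yes


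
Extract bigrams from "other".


Word: "other" (length 5)
Number of bigrams = 5 - 2 + 1 = 4
  Position 0: "ot"
  Position 1: "th"
  Position 2: "he"
  Position 3: "er"
Bigrams = "ot", "th", "he", "er"


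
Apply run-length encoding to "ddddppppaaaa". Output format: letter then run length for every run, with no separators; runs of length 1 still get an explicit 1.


String: "ddddppppaaaa"
Scanning for consecutive runs:
  'd' x 4
  'p' x 4
  'a' x 4
RLE = "d4p4a4"


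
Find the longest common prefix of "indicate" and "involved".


Word 1: "indicate"
Word 2: "involved"
Comparing from start:
  Pos 0: 'i' == 'i'
  Pos 1: 'n' == 'n'
  Pos 2: 'd' != 'v' (stop)
LCP = "in" (length 2)


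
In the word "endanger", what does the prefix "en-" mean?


Prefix: en-
Example: endanger = en- + danger
Meaning = cause to / put into


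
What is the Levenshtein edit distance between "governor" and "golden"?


Word 1: "governor" (length 8)
Word 2: "golden" (length 6)
One optimal edit sequence (insert/delete/substitute each cost 1):
  1. keep 'g'
  2. keep 'o'
  3. substitute 'v' -> 'l'  (+1)
  4. substitute 'e' -> 'd'  (+1)
  5. substitute 'r' -> 'e'  (+1)
  6. keep 'n'
  7. delete 'o'  (+1)
  8. delete 'r'  (+1)
Total edit operations: 5
Edit distance = 5


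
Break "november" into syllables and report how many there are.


Word: "november"
Syllable breakdown: no | vem | ber
Counting: 3 parts
= 3 syllables


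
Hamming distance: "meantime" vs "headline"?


Comparing character by character (same length = 8):
  Pos 0: 'm' vs 'h' !=
  Pos 1: 'e' vs 'e' =
  Pos 2: 'a' vs 'a' =
  Pos 3: 'n' vs 'd' !=
  Pos 4: 't' vs 'l' !=
  Pos 5: 'i' vs 'i' =
  Pos 6: 'm' vs 'n' !=
  Pos 7: 'e' vs 'e' =
Hamming distance = 4


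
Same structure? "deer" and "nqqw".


Pattern of "deer": [0, 1, 1, 2]
Pattern of "nqqw": [0, 1, 1, 2]
Patterns match
Same pattern = Yes


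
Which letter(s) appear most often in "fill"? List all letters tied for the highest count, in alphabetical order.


Word: "fill"
Letter counts:
  'f': 1
  'i': 1
  'l': 2
Maximum count = 2
Most frequent = 'l' (2 times each)


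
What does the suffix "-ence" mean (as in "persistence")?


Suffix: -ence
As in: persistence -> persist + -ence
Meaning = state of


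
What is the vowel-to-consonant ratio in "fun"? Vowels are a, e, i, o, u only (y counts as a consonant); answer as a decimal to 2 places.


Word: "fun"
Vowels (a,e,i,o,u): 1
Consonants: 2
Ratio = 1/2
= 0.50


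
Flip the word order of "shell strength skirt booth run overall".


Original: "shell strength skirt booth run overall"
Words (1..n): shell | strength | skirt | booth | run | overall
Reversed (n..1): overall | run | booth | skirt | strength | shell
Result = "overall run booth skirt strength shell"


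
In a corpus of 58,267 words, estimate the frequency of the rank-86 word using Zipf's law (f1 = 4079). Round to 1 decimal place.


Zipf's law: f(r) = f(1) / r
f(1) = 4079
f(86) = 4079 / 86
= 47.4 occurrences


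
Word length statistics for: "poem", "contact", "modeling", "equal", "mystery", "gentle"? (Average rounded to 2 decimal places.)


Lengths: "poem"=4, "contact"=7, "modeling"=8, "equal"=5, "mystery"=7, "gentle"=6
Sum = 37, Count = 6
Average = 37/6 = 6.17
= avg=6.17, min=4, max=8


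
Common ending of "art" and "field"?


Word 1: "art"
Word 2: "field"
Comparing from end:
  Pos -1: 't' != 'd' (stop)
LCS = "" (length 0)


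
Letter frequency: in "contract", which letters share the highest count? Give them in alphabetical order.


Word: "contract"
Letter counts:
  'a': 1
  'c': 2
  'n': 1
  'o': 1
  'r': 1
  't': 2
Maximum count = 2
Most frequent = 'c', 't' (2 times each)


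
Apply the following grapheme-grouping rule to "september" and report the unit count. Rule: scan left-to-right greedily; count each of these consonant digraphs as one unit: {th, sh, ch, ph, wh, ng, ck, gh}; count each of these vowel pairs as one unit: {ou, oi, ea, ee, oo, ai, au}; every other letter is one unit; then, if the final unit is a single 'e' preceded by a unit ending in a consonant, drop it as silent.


Word: "september" (9 letters)
Left-to-right scan:
  1. 's' (letter)
  2. 'e' (letter)
  3. 'p' (letter)
  4. 't' (letter)
  5. 'e' (letter)
  6. 'm' (letter)
  7. 'b' (letter)
  8. 'e' (letter)
  9. 'r' (letter)
Units from scan: 9
Sound units = 9 units


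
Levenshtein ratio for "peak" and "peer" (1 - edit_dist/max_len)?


Word 1: "peak" (length 4)
Word 2: "peer" (length 4)
One optimal edit sequence:
  1. keep 'p'
  2. keep 'e'
  3. substitute 'a' -> 'e'  (+1)
  4. substitute 'k' -> 'r'  (+1)
Edit distance = 2
Max length = max(4, 4) = 4
Similarity = 1 - 2/4
= 0.5000


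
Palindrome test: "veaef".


Word: "veaef"
Reversed: "feaev"
Forward == Backward? veaef != feaev
Palindrome = No


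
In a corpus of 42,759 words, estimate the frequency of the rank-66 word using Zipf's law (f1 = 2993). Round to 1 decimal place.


Zipf's law: f(r) = f(1) / r
f(1) = 2993
f(66) = 2993 / 66
= 45.3 occurrences


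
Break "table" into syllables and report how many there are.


Word: "table"
Syllable breakdown: ta / ble
Counting: 2 parts
= 2 syllables


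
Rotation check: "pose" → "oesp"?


Word: "pose", Candidate: "oesp"
Method: check if candidate is substring of word+word
"posepose" contains "oesp"? No
Is rotation = No


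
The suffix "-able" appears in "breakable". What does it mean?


Suffix: -able
As in: breakable -> break + -able
Meaning = capable of


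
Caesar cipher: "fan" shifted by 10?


Word: "fan"
Shift: 10
Each letter → (letter + shift) mod 26:
  'f' (5) + 10 = 15 → 'p'
  'a' (0) + 10 = 10 → 'k'
  'n' (13) + 10 = 23 → 'x'
Result = "pkx"


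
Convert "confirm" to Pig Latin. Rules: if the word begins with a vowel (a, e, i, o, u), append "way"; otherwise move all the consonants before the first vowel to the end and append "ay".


Word: "confirm"
Starts with consonant(s) → move to end, add 'ay'
Consonant cluster: "c"
Pig Latin = "onfirmcay"


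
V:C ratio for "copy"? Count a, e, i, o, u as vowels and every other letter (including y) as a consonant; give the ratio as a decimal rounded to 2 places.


Word: "copy"
Vowels (a,e,i,o,u): 1
Consonants: 3
Ratio = 1/3
= 0.33


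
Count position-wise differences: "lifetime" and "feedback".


Comparing character by character (same length = 8):
  Pos 0: 'l' vs 'f' !=
  Pos 1: 'i' vs 'e' !=
  Pos 2: 'f' vs 'e' !=
  Pos 3: 'e' vs 'd' !=
  Pos 4: 't' vs 'b' !=
  Pos 5: 'i' vs 'a' !=
  Pos 6: 'm' vs 'c' !=
  Pos 7: 'e' vs 'k' !=
Hamming distance = 8


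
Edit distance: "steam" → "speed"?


Word 1: "steam" (length 5)
Word 2: "speed" (length 5)
One optimal edit sequence (insert/delete/substitute each cost 1):
  1. keep 's'
  2. substitute 't' -> 'p'  (+1)
  3. keep 'e'
  4. substitute 'a' -> 'e'  (+1)
  5. substitute 'm' -> 'd'  (+1)
Total edit operations: 3
Edit distance = 3


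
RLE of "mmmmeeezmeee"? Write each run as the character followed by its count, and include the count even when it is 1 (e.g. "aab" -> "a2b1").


String: "mmmmeeezmeee"
Scanning for consecutive runs:
  'm' x 4
  'e' x 3
  'z' x 1
  'm' x 1
  'e' x 3
RLE = "m4e3z1m1e3"
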